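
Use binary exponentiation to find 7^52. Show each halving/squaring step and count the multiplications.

Computing 7^52 by squaring (build up from 7^1; each line after the first costs one multiplication):

7^1 = 7
7^2 = (7^1)^2 = 7^2 = 49
7^3 = 7 * 7^2 = 7 * 49 = 343
7^6 = (7^3)^2 = 343^2 = 117649
7^12 = (7^6)^2 = 117649^2 = 13841287201
7^13 = 7 * 7^12 = 7 * 13841287201 = 96889010407
7^26 = (7^13)^2 = 96889010407^2 = 9387480337647754305649
7^52 = (7^26)^2 = 9387480337647754305649^2 = 88124787089723195184393736687912818113311201

Result: 88124787089723195184393736687912818113311201
Multiplications needed: 7 (7 lines after 7^1)

7^52 = 88124787089723195184393736687912818113311201. Using exponentiation by squaring, this requires 7 multiplications. The key idea: if the exponent is even, square the half-power; if odd, multiply by the base once.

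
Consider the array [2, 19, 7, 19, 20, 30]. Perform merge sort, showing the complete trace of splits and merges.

Merge sort trace:

Split: [2, 19, 7, 19, 20, 30] -> [2, 19, 7] and [19, 20, 30]
  Split: [2, 19, 7] -> [2] and [19, 7]
    Split: [19, 7] -> [19] and [7]
    Merge: [19] + [7] -> [7, 19]
  Merge: [2] + [7, 19] -> [2, 7, 19]
  Split: [19, 20, 30] -> [19] and [20, 30]
    Split: [20, 30] -> [20] and [30]
    Merge: [20] + [30] -> [20, 30]
  Merge: [19] + [20, 30] -> [19, 20, 30]
Merge: [2, 7, 19] + [19, 20, 30] -> [2, 7, 19, 19, 20, 30]

Final sorted array: [2, 7, 19, 19, 20, 30]

The merge sort proceeds by recursively splitting the array and merging sorted halves.
After all merges, the sorted array is [2, 7, 19, 19, 20, 30].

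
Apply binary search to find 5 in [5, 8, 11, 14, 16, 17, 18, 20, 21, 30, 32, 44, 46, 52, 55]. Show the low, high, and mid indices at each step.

Binary search for 5 in [5, 8, 11, 14, 16, 17, 18, 20, 21, 30, 32, 44, 46, 52, 55]:

lo=0, hi=14, mid=7, arr[mid]=20 -> 20 > 5, search left half
lo=0, hi=6, mid=3, arr[mid]=14 -> 14 > 5, search left half
lo=0, hi=2, mid=1, arr[mid]=8 -> 8 > 5, search left half
lo=0, hi=0, mid=0, arr[mid]=5 -> Found target at index 0!

Binary search finds 5 at index 0 after 4 comparisons. The search repeatedly halves the search space by comparing with the middle element.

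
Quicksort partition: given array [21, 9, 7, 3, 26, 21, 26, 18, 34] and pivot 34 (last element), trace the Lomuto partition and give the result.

Lomuto partition with pivot = 34:

Initial array: [21, 9, 7, 3, 26, 21, 26, 18, 34]

arr[0]=21 <= 34: swap with position 0, array becomes [21, 9, 7, 3, 26, 21, 26, 18, 34]
arr[1]=9 <= 34: swap with position 1, array becomes [21, 9, 7, 3, 26, 21, 26, 18, 34]
arr[2]=7 <= 34: swap with position 2, array becomes [21, 9, 7, 3, 26, 21, 26, 18, 34]
arr[3]=3 <= 34: swap with position 3, array becomes [21, 9, 7, 3, 26, 21, 26, 18, 34]
arr[4]=26 <= 34: swap with position 4, array becomes [21, 9, 7, 3, 26, 21, 26, 18, 34]
arr[5]=21 <= 34: swap with position 5, array becomes [21, 9, 7, 3, 26, 21, 26, 18, 34]
arr[6]=26 <= 34: swap with position 6, array becomes [21, 9, 7, 3, 26, 21, 26, 18, 34]
arr[7]=18 <= 34: swap with position 7, array becomes [21, 9, 7, 3, 26, 21, 26, 18, 34]

Place pivot at position 8: [21, 9, 7, 3, 26, 21, 26, 18, 34]
Pivot position: 8

After partitioning with pivot 34, the array becomes [21, 9, 7, 3, 26, 21, 26, 18, 34]. The pivot is placed at index 8. All elements to the left of the pivot are <= 34, and all elements to the right are > 34.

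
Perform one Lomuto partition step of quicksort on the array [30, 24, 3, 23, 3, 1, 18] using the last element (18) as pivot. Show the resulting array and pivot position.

Lomuto partition with pivot = 18:

Initial array: [30, 24, 3, 23, 3, 1, 18]

arr[0]=30 > 18: no swap
arr[1]=24 > 18: no swap
arr[2]=3 <= 18: swap with position 0, array becomes [3, 24, 30, 23, 3, 1, 18]
arr[3]=23 > 18: no swap
arr[4]=3 <= 18: swap with position 1, array becomes [3, 3, 30, 23, 24, 1, 18]
arr[5]=1 <= 18: swap with position 2, array becomes [3, 3, 1, 23, 24, 30, 18]

Place pivot at position 3: [3, 3, 1, 18, 24, 30, 23]
Pivot position: 3

After partitioning with pivot 18, the array becomes [3, 3, 1, 18, 24, 30, 23]. The pivot is placed at index 3. All elements to the left of the pivot are <= 18, and all elements to the right are > 18.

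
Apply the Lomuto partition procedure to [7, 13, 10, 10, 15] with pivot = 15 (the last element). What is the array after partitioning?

Lomuto partition with pivot = 15:

Initial array: [7, 13, 10, 10, 15]

arr[0]=7 <= 15: swap with position 0, array becomes [7, 13, 10, 10, 15]
arr[1]=13 <= 15: swap with position 1, array becomes [7, 13, 10, 10, 15]
arr[2]=10 <= 15: swap with position 2, array becomes [7, 13, 10, 10, 15]
arr[3]=10 <= 15: swap with position 3, array becomes [7, 13, 10, 10, 15]

Place pivot at position 4: [7, 13, 10, 10, 15]
Pivot position: 4

After partitioning with pivot 15, the array becomes [7, 13, 10, 10, 15]. The pivot is placed at index 4. All elements to the left of the pivot are <= 15, and all elements to the right are > 15.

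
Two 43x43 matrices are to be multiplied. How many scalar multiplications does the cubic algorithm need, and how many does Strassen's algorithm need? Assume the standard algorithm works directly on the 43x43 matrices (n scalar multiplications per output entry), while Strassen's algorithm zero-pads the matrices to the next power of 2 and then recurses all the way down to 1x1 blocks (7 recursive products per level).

Matrix multiplication for 43x43 matrices:

Strassen's algorithm requires power-of-2 dimensions. Pad 43x43 to 64x64 (next power of 2).

Standard algorithm: 43^3 = 79507 multiplications
Strassen's algorithm: 7^(log2(64)) = 7^6 = 117649 multiplications
Difference: 79507 - 117649 = -38142 (Strassen uses MORE here due to padding overhead — for small or just-over-power-of-2 n, padding can outweigh the per-level savings)

Standard: 79507 multiplications (43^3). Strassen: 117649 multiplications (7^6, after padding to 64x64). Strassen reduces 8 recursive multiplications to 7 at each level.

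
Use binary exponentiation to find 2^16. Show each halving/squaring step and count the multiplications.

Computing 2^16 by squaring (build up from 2^1; each line after the first costs one multiplication):

2^1 = 2
2^2 = (2^1)^2 = 2^2 = 4
2^4 = (2^2)^2 = 4^2 = 16
2^8 = (2^4)^2 = 16^2 = 256
2^16 = (2^8)^2 = 256^2 = 65536

Result: 65536
Multiplications needed: 4 (4 lines after 2^1)

2^16 = 65536. Using exponentiation by squaring, this requires 4 multiplications. The key idea: if the exponent is even, square the half-power; if odd, multiply by the base once.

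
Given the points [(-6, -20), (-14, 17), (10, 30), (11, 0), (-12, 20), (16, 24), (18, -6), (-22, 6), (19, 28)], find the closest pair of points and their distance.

Computing all pairwise distances among 9 points:

d((-6, -20), (-14, 17)) = 37.855
d((-6, -20), (10, 30)) = 52.4976
d((-6, -20), (11, 0)) = 26.2488
d((-6, -20), (-12, 20)) = 40.4475
d((-6, -20), (16, 24)) = 49.1935
d((-6, -20), (18, -6)) = 27.7849
d((-6, -20), (-22, 6)) = 30.5287
d((-6, -20), (19, 28)) = 54.1202
d((-14, 17), (10, 30)) = 27.2947
d((-14, 17), (11, 0)) = 30.2324
d((-14, 17), (-12, 20)) = 3.6056 <-- minimum
d((-14, 17), (16, 24)) = 30.8058
d((-14, 17), (18, -6)) = 39.4081
d((-14, 17), (-22, 6)) = 13.6015
d((-14, 17), (19, 28)) = 34.7851
d((10, 30), (11, 0)) = 30.0167
d((10, 30), (-12, 20)) = 24.1661
d((10, 30), (16, 24)) = 8.4853
d((10, 30), (18, -6)) = 36.8782
d((10, 30), (-22, 6)) = 40.0
d((10, 30), (19, 28)) = 9.2195
d((11, 0), (-12, 20)) = 30.4795
d((11, 0), (16, 24)) = 24.5153
d((11, 0), (18, -6)) = 9.2195
d((11, 0), (-22, 6)) = 33.541
d((11, 0), (19, 28)) = 29.1204
d((-12, 20), (16, 24)) = 28.2843
d((-12, 20), (18, -6)) = 39.6989
d((-12, 20), (-22, 6)) = 17.2047
d((-12, 20), (19, 28)) = 32.0156
d((16, 24), (18, -6)) = 30.0666
d((16, 24), (-22, 6)) = 42.0476
d((16, 24), (19, 28)) = 5.0
d((18, -6), (-22, 6)) = 41.7612
d((18, -6), (19, 28)) = 34.0147
d((-22, 6), (19, 28)) = 46.5296

Closest pair: (-14, 17) and (-12, 20) with distance 3.6056

The closest pair is (-14, 17) and (-12, 20) with Euclidean distance 3.6056. For 9 points, brute-force pairwise comparison is shown above. For large n, the divide-and-conquer algorithm (sort by x, recurse on halves, check the dividing strip) achieves O(n log n).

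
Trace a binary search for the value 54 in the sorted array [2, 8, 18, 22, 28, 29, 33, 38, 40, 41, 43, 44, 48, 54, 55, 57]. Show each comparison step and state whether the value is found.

Binary search for 54 in [2, 8, 18, 22, 28, 29, 33, 38, 40, 41, 43, 44, 48, 54, 55, 57]:

lo=0, hi=15, mid=7, arr[mid]=38 -> 38 < 54, search right half
lo=8, hi=15, mid=11, arr[mid]=44 -> 44 < 54, search right half
lo=12, hi=15, mid=13, arr[mid]=54 -> Found target at index 13!

Binary search finds 54 at index 13 after 3 comparisons. The search repeatedly halves the search space by comparing with the middle element.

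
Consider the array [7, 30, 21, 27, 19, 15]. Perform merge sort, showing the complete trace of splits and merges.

Merge sort trace:

Split: [7, 30, 21, 27, 19, 15] -> [7, 30, 21] and [27, 19, 15]
  Split: [7, 30, 21] -> [7] and [30, 21]
    Split: [30, 21] -> [30] and [21]
    Merge: [30] + [21] -> [21, 30]
  Merge: [7] + [21, 30] -> [7, 21, 30]
  Split: [27, 19, 15] -> [27] and [19, 15]
    Split: [19, 15] -> [19] and [15]
    Merge: [19] + [15] -> [15, 19]
  Merge: [27] + [15, 19] -> [15, 19, 27]
Merge: [7, 21, 30] + [15, 19, 27] -> [7, 15, 19, 21, 27, 30]

Final sorted array: [7, 15, 19, 21, 27, 30]

The merge sort proceeds by recursively splitting the array and merging sorted halves.
After all merges, the sorted array is [7, 15, 19, 21, 27, 30].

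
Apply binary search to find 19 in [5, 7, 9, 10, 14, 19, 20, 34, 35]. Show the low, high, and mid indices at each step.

Binary search for 19 in [5, 7, 9, 10, 14, 19, 20, 34, 35]:

lo=0, hi=8, mid=4, arr[mid]=14 -> 14 < 19, search right half
lo=5, hi=8, mid=6, arr[mid]=20 -> 20 > 19, search left half
lo=5, hi=5, mid=5, arr[mid]=19 -> Found target at index 5!

Binary search finds 19 at index 5 after 3 comparisons. The search repeatedly halves the search space by comparing with the middle element.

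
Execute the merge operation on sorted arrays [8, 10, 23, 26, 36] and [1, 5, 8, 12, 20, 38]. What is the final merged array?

Merging process:

Compare 8 vs 1: take 1 from right. Merged: [1]
Compare 8 vs 5: take 5 from right. Merged: [1, 5]
Compare 8 vs 8: take 8 from left. Merged: [1, 5, 8]
Compare 10 vs 8: take 8 from right. Merged: [1, 5, 8, 8]
Compare 10 vs 12: take 10 from left. Merged: [1, 5, 8, 8, 10]
Compare 23 vs 12: take 12 from right. Merged: [1, 5, 8, 8, 10, 12]
Compare 23 vs 20: take 20 from right. Merged: [1, 5, 8, 8, 10, 12, 20]
Compare 23 vs 38: take 23 from left. Merged: [1, 5, 8, 8, 10, 12, 20, 23]
Compare 26 vs 38: take 26 from left. Merged: [1, 5, 8, 8, 10, 12, 20, 23, 26]
Compare 36 vs 38: take 36 from left. Merged: [1, 5, 8, 8, 10, 12, 20, 23, 26, 36]
Append remaining from right: [38]. Merged: [1, 5, 8, 8, 10, 12, 20, 23, 26, 36, 38]

Final merged array: [1, 5, 8, 8, 10, 12, 20, 23, 26, 36, 38]
Total comparisons: 10

The merged array is [1, 5, 8, 8, 10, 12, 20, 23, 26, 36, 38], requiring 10 comparisons. The merge step runs in O(n) time where n is the total number of elements.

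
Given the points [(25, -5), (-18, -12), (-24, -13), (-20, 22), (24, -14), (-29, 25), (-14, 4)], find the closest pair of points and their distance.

Computing all pairwise distances among 7 points:

d((25, -5), (-18, -12)) = 43.566
d((25, -5), (-24, -13)) = 49.6488
d((25, -5), (-20, 22)) = 52.4786
d((25, -5), (24, -14)) = 9.0554
d((25, -5), (-29, 25)) = 61.7738
d((25, -5), (-14, 4)) = 40.025
d((-18, -12), (-24, -13)) = 6.0828 <-- minimum
d((-18, -12), (-20, 22)) = 34.0588
d((-18, -12), (24, -14)) = 42.0476
d((-18, -12), (-29, 25)) = 38.6005
d((-18, -12), (-14, 4)) = 16.4924
d((-24, -13), (-20, 22)) = 35.2278
d((-24, -13), (24, -14)) = 48.0104
d((-24, -13), (-29, 25)) = 38.3275
d((-24, -13), (-14, 4)) = 19.7231
d((-20, 22), (24, -14)) = 56.8507
d((-20, 22), (-29, 25)) = 9.4868
d((-20, 22), (-14, 4)) = 18.9737
d((24, -14), (-29, 25)) = 65.8027
d((24, -14), (-14, 4)) = 42.0476
d((-29, 25), (-14, 4)) = 25.807

Closest pair: (-18, -12) and (-24, -13) with distance 6.0828

The closest pair is (-18, -12) and (-24, -13) with Euclidean distance 6.0828. For 7 points, brute-force pairwise comparison is shown above. For large n, the divide-and-conquer algorithm (sort by x, recurse on halves, check the dividing strip) achieves O(n log n).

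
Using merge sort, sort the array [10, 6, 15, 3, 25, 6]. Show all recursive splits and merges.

Merge sort trace:

Split: [10, 6, 15, 3, 25, 6] -> [10, 6, 15] and [3, 25, 6]
  Split: [10, 6, 15] -> [10] and [6, 15]
    Split: [6, 15] -> [6] and [15]
    Merge: [6] + [15] -> [6, 15]
  Merge: [10] + [6, 15] -> [6, 10, 15]
  Split: [3, 25, 6] -> [3] and [25, 6]
    Split: [25, 6] -> [25] and [6]
    Merge: [25] + [6] -> [6, 25]
  Merge: [3] + [6, 25] -> [3, 6, 25]
Merge: [6, 10, 15] + [3, 6, 25] -> [3, 6, 6, 10, 15, 25]

Final sorted array: [3, 6, 6, 10, 15, 25]

The merge sort proceeds by recursively splitting the array and merging sorted halves.
After all merges, the sorted array is [3, 6, 6, 10, 15, 25].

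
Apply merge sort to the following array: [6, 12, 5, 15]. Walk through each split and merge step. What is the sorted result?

Merge sort trace:

Split: [6, 12, 5, 15] -> [6, 12] and [5, 15]
  Split: [6, 12] -> [6] and [12]
  Merge: [6] + [12] -> [6, 12]
  Split: [5, 15] -> [5] and [15]
  Merge: [5] + [15] -> [5, 15]
Merge: [6, 12] + [5, 15] -> [5, 6, 12, 15]

Final sorted array: [5, 6, 12, 15]

The merge sort proceeds by recursively splitting the array and merging sorted halves.
After all merges, the sorted array is [5, 6, 12, 15].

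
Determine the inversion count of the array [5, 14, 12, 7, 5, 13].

Finding inversions in [5, 14, 12, 7, 5, 13]:

(1, 2): arr[1]=14 > arr[2]=12
(1, 3): arr[1]=14 > arr[3]=7
(1, 4): arr[1]=14 > arr[4]=5
(1, 5): arr[1]=14 > arr[5]=13
(2, 3): arr[2]=12 > arr[3]=7
(2, 4): arr[2]=12 > arr[4]=5
(3, 4): arr[3]=7 > arr[4]=5

Total inversions: 7

The array has 7 inversion(s): (1,2), (1,3), (1,4), (1,5), (2,3), (2,4), (3,4). Each pair (i,j) satisfies i < j and arr[i] > arr[j].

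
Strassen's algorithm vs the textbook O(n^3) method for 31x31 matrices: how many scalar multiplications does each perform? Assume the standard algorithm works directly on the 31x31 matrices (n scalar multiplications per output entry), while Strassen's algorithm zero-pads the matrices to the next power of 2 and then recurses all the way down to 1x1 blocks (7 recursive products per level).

Matrix multiplication for 31x31 matrices:

Strassen's algorithm requires power-of-2 dimensions. Pad 31x31 to 32x32 (next power of 2).

Standard algorithm: 31^3 = 29791 multiplications
Strassen's algorithm: 7^(log2(32)) = 7^5 = 16807 multiplications
Savings: 29791 - 16807 = 12984 multiplications

Standard: 29791 multiplications (31^3). Strassen: 16807 multiplications (7^5, after padding to 32x32). Strassen reduces 8 recursive multiplications to 7 at each level.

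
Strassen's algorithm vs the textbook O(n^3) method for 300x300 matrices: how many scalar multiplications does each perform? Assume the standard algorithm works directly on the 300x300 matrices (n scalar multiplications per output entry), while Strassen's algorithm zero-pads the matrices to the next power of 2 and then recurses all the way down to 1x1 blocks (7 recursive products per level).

Matrix multiplication for 300x300 matrices:

Strassen's algorithm requires power-of-2 dimensions. Pad 300x300 to 512x512 (next power of 2).

Standard algorithm: 300^3 = 27000000 multiplications
Strassen's algorithm: 7^(log2(512)) = 7^9 = 40353607 multiplications
Difference: 27000000 - 40353607 = -13353607 (Strassen uses MORE here due to padding overhead — for small or just-over-power-of-2 n, padding can outweigh the per-level savings)

Standard: 27000000 multiplications (300^3). Strassen: 40353607 multiplications (7^9, after padding to 512x512). Strassen reduces 8 recursive multiplications to 7 at each level.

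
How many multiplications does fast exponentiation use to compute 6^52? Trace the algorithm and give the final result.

Computing 6^52 by squaring (build up from 6^1; each line after the first costs one multiplication):

6^1 = 6
6^2 = (6^1)^2 = 6^2 = 36
6^3 = 6 * 6^2 = 6 * 36 = 216
6^6 = (6^3)^2 = 216^2 = 46656
6^12 = (6^6)^2 = 46656^2 = 2176782336
6^13 = 6 * 6^12 = 6 * 2176782336 = 13060694016
6^26 = (6^13)^2 = 13060694016^2 = 170581728179578208256
6^52 = (6^26)^2 = 170581728179578208256^2 = 29098125988731506183153025616435306561536

Result: 29098125988731506183153025616435306561536
Multiplications needed: 7 (7 lines after 6^1)

6^52 = 29098125988731506183153025616435306561536. Using exponentiation by squaring, this requires 7 multiplications. The key idea: if the exponent is even, square the half-power; if odd, multiply by the base once.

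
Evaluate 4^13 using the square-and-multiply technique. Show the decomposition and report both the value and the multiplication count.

Computing 4^13 by squaring (build up from 4^1; each line after the first costs one multiplication):

4^1 = 4
4^2 = (4^1)^2 = 4^2 = 16
4^3 = 4 * 4^2 = 4 * 16 = 64
4^6 = (4^3)^2 = 64^2 = 4096
4^12 = (4^6)^2 = 4096^2 = 16777216
4^13 = 4 * 4^12 = 4 * 16777216 = 67108864

Result: 67108864
Multiplications needed: 5 (5 lines after 4^1)

4^13 = 67108864. Using exponentiation by squaring, this requires 5 multiplications. The key idea: if the exponent is even, square the half-power; if odd, multiply by the base once.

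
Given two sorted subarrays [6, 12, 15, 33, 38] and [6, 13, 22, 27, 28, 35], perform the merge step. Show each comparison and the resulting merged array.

Merging process:

Compare 6 vs 6: take 6 from left. Merged: [6]
Compare 12 vs 6: take 6 from right. Merged: [6, 6]
Compare 12 vs 13: take 12 from left. Merged: [6, 6, 12]
Compare 15 vs 13: take 13 from right. Merged: [6, 6, 12, 13]
Compare 15 vs 22: take 15 from left. Merged: [6, 6, 12, 13, 15]
Compare 33 vs 22: take 22 from right. Merged: [6, 6, 12, 13, 15, 22]
Compare 33 vs 27: take 27 from right. Merged: [6, 6, 12, 13, 15, 22, 27]
Compare 33 vs 28: take 28 from right. Merged: [6, 6, 12, 13, 15, 22, 27, 28]
Compare 33 vs 35: take 33 from left. Merged: [6, 6, 12, 13, 15, 22, 27, 28, 33]
Compare 38 vs 35: take 35 from right. Merged: [6, 6, 12, 13, 15, 22, 27, 28, 33, 35]
Append remaining from left: [38]. Merged: [6, 6, 12, 13, 15, 22, 27, 28, 33, 35, 38]

Final merged array: [6, 6, 12, 13, 15, 22, 27, 28, 33, 35, 38]
Total comparisons: 10

The merged array is [6, 6, 12, 13, 15, 22, 27, 28, 33, 35, 38], requiring 10 comparisons. The merge step runs in O(n) time where n is the total number of elements.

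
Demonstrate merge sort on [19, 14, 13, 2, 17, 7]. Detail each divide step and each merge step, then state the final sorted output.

Merge sort trace:

Split: [19, 14, 13, 2, 17, 7] -> [19, 14, 13] and [2, 17, 7]
  Split: [19, 14, 13] -> [19] and [14, 13]
    Split: [14, 13] -> [14] and [13]
    Merge: [14] + [13] -> [13, 14]
  Merge: [19] + [13, 14] -> [13, 14, 19]
  Split: [2, 17, 7] -> [2] and [17, 7]
    Split: [17, 7] -> [17] and [7]
    Merge: [17] + [7] -> [7, 17]
  Merge: [2] + [7, 17] -> [2, 7, 17]
Merge: [13, 14, 19] + [2, 7, 17] -> [2, 7, 13, 14, 17, 19]

Final sorted array: [2, 7, 13, 14, 17, 19]

The merge sort proceeds by recursively splitting the array and merging sorted halves.
After all merges, the sorted array is [2, 7, 13, 14, 17, 19].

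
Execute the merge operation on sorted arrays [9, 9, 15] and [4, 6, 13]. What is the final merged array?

Merging process:

Compare 9 vs 4: take 4 from right. Merged: [4]
Compare 9 vs 6: take 6 from right. Merged: [4, 6]
Compare 9 vs 13: take 9 from left. Merged: [4, 6, 9]
Compare 9 vs 13: take 9 from left. Merged: [4, 6, 9, 9]
Compare 15 vs 13: take 13 from right. Merged: [4, 6, 9, 9, 13]
Append remaining from left: [15]. Merged: [4, 6, 9, 9, 13, 15]

Final merged array: [4, 6, 9, 9, 13, 15]
Total comparisons: 5

The merged array is [4, 6, 9, 9, 13, 15], requiring 5 comparisons. The merge step runs in O(n) time where n is the total number of elements.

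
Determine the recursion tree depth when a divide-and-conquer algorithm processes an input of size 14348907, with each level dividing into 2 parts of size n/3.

For divide and conquer with division factor 3:

Problem sizes at each level:
Level 0: 14348907
Level 1: 4782969
Level 2: 1594323
Level 3: 531441
Level 4: 177147
Level 5: 59049
Level 6: 19683
Level 7: 6561
Level 8: 2187
Level 9: 729
Level 10: 243
Level 11: 81
Level 12: 27
Level 13: 9
Level 14: 3
Level 15: 1

The root is level 0 and the size-1 base case is level 15 (the tree spans levels 0 through 15, i.e. 16 levels counting the root), so the depth is the number of divisions: log_3(14348907) = 15

The recursion tree depth is log_3(14348907) = 15. At each level, the problem size is divided by 3, so it takes 15 divisions to reduce to a base case of size 1. The algorithm makes 2 recursive calls at each level.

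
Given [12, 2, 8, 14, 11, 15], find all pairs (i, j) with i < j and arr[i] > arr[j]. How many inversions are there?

Finding inversions in [12, 2, 8, 14, 11, 15]:

(0, 1): arr[0]=12 > arr[1]=2
(0, 2): arr[0]=12 > arr[2]=8
(0, 4): arr[0]=12 > arr[4]=11
(3, 4): arr[3]=14 > arr[4]=11

Total inversions: 4

The array has 4 inversion(s): (0,1), (0,2), (0,4), (3,4). Each pair (i,j) satisfies i < j and arr[i] > arr[j].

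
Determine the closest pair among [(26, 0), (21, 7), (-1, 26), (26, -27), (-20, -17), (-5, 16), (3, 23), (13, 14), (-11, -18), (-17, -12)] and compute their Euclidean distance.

Computing all pairwise distances among 10 points:

d((26, 0), (21, 7)) = 8.6023
d((26, 0), (-1, 26)) = 37.4833
d((26, 0), (26, -27)) = 27.0
d((26, 0), (-20, -17)) = 49.0408
d((26, 0), (-5, 16)) = 34.8855
d((26, 0), (3, 23)) = 32.5269
d((26, 0), (13, 14)) = 19.105
d((26, 0), (-11, -18)) = 41.1461
d((26, 0), (-17, -12)) = 44.643
d((21, 7), (-1, 26)) = 29.0689
d((21, 7), (26, -27)) = 34.3657
d((21, 7), (-20, -17)) = 47.5079
d((21, 7), (-5, 16)) = 27.5136
d((21, 7), (3, 23)) = 24.0832
d((21, 7), (13, 14)) = 10.6301
d((21, 7), (-11, -18)) = 40.6079
d((21, 7), (-17, -12)) = 42.4853
d((-1, 26), (26, -27)) = 59.4811
d((-1, 26), (-20, -17)) = 47.0106
d((-1, 26), (-5, 16)) = 10.7703
d((-1, 26), (3, 23)) = 5.0 <-- minimum
d((-1, 26), (13, 14)) = 18.4391
d((-1, 26), (-11, -18)) = 45.1221
d((-1, 26), (-17, -12)) = 41.2311
d((26, -27), (-20, -17)) = 47.0744
d((26, -27), (-5, 16)) = 53.0094
d((26, -27), (3, 23)) = 55.0364
d((26, -27), (13, 14)) = 43.0116
d((26, -27), (-11, -18)) = 38.0789
d((26, -27), (-17, -12)) = 45.5412
d((-20, -17), (-5, 16)) = 36.2491
d((-20, -17), (3, 23)) = 46.1411
d((-20, -17), (13, 14)) = 45.2769
d((-20, -17), (-11, -18)) = 9.0554
d((-20, -17), (-17, -12)) = 5.831
d((-5, 16), (3, 23)) = 10.6301
d((-5, 16), (13, 14)) = 18.1108
d((-5, 16), (-11, -18)) = 34.5254
d((-5, 16), (-17, -12)) = 30.4631
d((3, 23), (13, 14)) = 13.4536
d((3, 23), (-11, -18)) = 43.3244
d((3, 23), (-17, -12)) = 40.3113
d((13, 14), (-11, -18)) = 40.0
d((13, 14), (-17, -12)) = 39.6989
d((-11, -18), (-17, -12)) = 8.4853

Closest pair: (-1, 26) and (3, 23) with distance 5.0

The closest pair is (-1, 26) and (3, 23) with Euclidean distance 5.0. For 10 points, brute-force pairwise comparison is shown above. For large n, the divide-and-conquer algorithm (sort by x, recurse on halves, check the dividing strip) achieves O(n log n).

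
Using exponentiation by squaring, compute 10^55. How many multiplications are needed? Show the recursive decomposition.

Computing 10^55 by squaring (build up from 10^1; each line after the first costs one multiplication):

10^1 = 10
10^2 = (10^1)^2 = 10^2 = 100
10^3 = 10 * 10^2 = 10 * 100 = 1000
10^6 = (10^3)^2 = 1000^2 = 1000000
10^12 = (10^6)^2 = 1000000^2 = 1000000000000
10^13 = 10 * 10^12 = 10 * 1000000000000 = 10000000000000
10^26 = (10^13)^2 = 10000000000000^2 = 100000000000000000000000000
10^27 = 10 * 10^26 = 10 * 100000000000000000000000000 = 1000000000000000000000000000
10^54 = (10^27)^2 = 1000000000000000000000000000^2 = 1000000000000000000000000000000000000000000000000000000
10^55 = 10 * 10^54 = 10 * 1000000000000000000000000000000000000000000000000000000 = 10000000000000000000000000000000000000000000000000000000

Result: 10000000000000000000000000000000000000000000000000000000
Multiplications needed: 9 (9 lines after 10^1)

10^55 = 10000000000000000000000000000000000000000000000000000000. Using exponentiation by squaring, this requires 9 multiplications. The key idea: if the exponent is even, square the half-power; if odd, multiply by the base once.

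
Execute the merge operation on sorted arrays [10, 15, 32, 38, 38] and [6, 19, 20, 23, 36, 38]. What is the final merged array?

Merging process:

Compare 10 vs 6: take 6 from right. Merged: [6]
Compare 10 vs 19: take 10 from left. Merged: [6, 10]
Compare 15 vs 19: take 15 from left. Merged: [6, 10, 15]
Compare 32 vs 19: take 19 from right. Merged: [6, 10, 15, 19]
Compare 32 vs 20: take 20 from right. Merged: [6, 10, 15, 19, 20]
Compare 32 vs 23: take 23 from right. Merged: [6, 10, 15, 19, 20, 23]
Compare 32 vs 36: take 32 from left. Merged: [6, 10, 15, 19, 20, 23, 32]
Compare 38 vs 36: take 36 from right. Merged: [6, 10, 15, 19, 20, 23, 32, 36]
Compare 38 vs 38: take 38 from left. Merged: [6, 10, 15, 19, 20, 23, 32, 36, 38]
Compare 38 vs 38: take 38 from left. Merged: [6, 10, 15, 19, 20, 23, 32, 36, 38, 38]
Append remaining from right: [38]. Merged: [6, 10, 15, 19, 20, 23, 32, 36, 38, 38, 38]

Final merged array: [6, 10, 15, 19, 20, 23, 32, 36, 38, 38, 38]
Total comparisons: 10

The merged array is [6, 10, 15, 19, 20, 23, 32, 36, 38, 38, 38], requiring 10 comparisons. The merge step runs in O(n) time where n is the total number of elements.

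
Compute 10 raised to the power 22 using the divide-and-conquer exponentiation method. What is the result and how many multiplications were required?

Computing 10^22 by squaring (build up from 10^1; each line after the first costs one multiplication):

10^1 = 10
10^2 = (10^1)^2 = 10^2 = 100
10^4 = (10^2)^2 = 100^2 = 10000
10^5 = 10 * 10^4 = 10 * 10000 = 100000
10^10 = (10^5)^2 = 100000^2 = 10000000000
10^11 = 10 * 10^10 = 10 * 10000000000 = 100000000000
10^22 = (10^11)^2 = 100000000000^2 = 10000000000000000000000

Result: 10000000000000000000000
Multiplications needed: 6 (6 lines after 10^1)

10^22 = 10000000000000000000000. Using exponentiation by squaring, this requires 6 multiplications. The key idea: if the exponent is even, square the half-power; if odd, multiply by the base once.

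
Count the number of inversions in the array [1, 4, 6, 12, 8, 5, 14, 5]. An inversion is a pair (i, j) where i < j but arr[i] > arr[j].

Finding inversions in [1, 4, 6, 12, 8, 5, 14, 5]:

(2, 5): arr[2]=6 > arr[5]=5
(2, 7): arr[2]=6 > arr[7]=5
(3, 4): arr[3]=12 > arr[4]=8
(3, 5): arr[3]=12 > arr[5]=5
(3, 7): arr[3]=12 > arr[7]=5
(4, 5): arr[4]=8 > arr[5]=5
(4, 7): arr[4]=8 > arr[7]=5
(6, 7): arr[6]=14 > arr[7]=5

Total inversions: 8

The array has 8 inversion(s): (2,5), (2,7), (3,4), (3,5), (3,7), (4,5), (4,7), (6,7). Each pair (i,j) satisfies i < j and arr[i] > arr[j].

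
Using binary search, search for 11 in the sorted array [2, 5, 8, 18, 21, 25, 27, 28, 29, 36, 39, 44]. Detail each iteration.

Binary search for 11 in [2, 5, 8, 18, 21, 25, 27, 28, 29, 36, 39, 44]:

lo=0, hi=11, mid=5, arr[mid]=25 -> 25 > 11, search left half
lo=0, hi=4, mid=2, arr[mid]=8 -> 8 < 11, search right half
lo=3, hi=4, mid=3, arr[mid]=18 -> 18 > 11, search left half
lo=3 > hi=2, target 11 not found

Binary search determines that 11 is not in the array after 3 comparisons. The search space was exhausted without finding the target.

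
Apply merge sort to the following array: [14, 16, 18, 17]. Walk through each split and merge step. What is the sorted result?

Merge sort trace:

Split: [14, 16, 18, 17] -> [14, 16] and [18, 17]
  Split: [14, 16] -> [14] and [16]
  Merge: [14] + [16] -> [14, 16]
  Split: [18, 17] -> [18] and [17]
  Merge: [18] + [17] -> [17, 18]
Merge: [14, 16] + [17, 18] -> [14, 16, 17, 18]

Final sorted array: [14, 16, 17, 18]

The merge sort proceeds by recursively splitting the array and merging sorted halves.
After all merges, the sorted array is [14, 16, 17, 18].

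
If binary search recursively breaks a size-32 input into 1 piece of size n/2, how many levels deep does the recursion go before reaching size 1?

For divide and conquer with division factor 2:

Problem sizes at each level:
Level 0: 32
Level 1: 16
Level 2: 8
Level 3: 4
Level 4: 2
Level 5: 1

The root is level 0 and the size-1 base case is level 5 (the tree spans levels 0 through 5, i.e. 6 levels counting the root), so the depth is the number of divisions: log_2(32) = 5

The recursion tree depth is log_2(32) = 5. At each level, the problem size is divided by 2, so it takes 5 divisions to reduce to a base case of size 1. The algorithm makes 1 recursive call at each level.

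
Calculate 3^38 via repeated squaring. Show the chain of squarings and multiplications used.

Computing 3^38 by squaring (build up from 3^1; each line after the first costs one multiplication):

3^1 = 3
3^2 = (3^1)^2 = 3^2 = 9
3^4 = (3^2)^2 = 9^2 = 81
3^8 = (3^4)^2 = 81^2 = 6561
3^9 = 3 * 3^8 = 3 * 6561 = 19683
3^18 = (3^9)^2 = 19683^2 = 387420489
3^19 = 3 * 3^18 = 3 * 387420489 = 1162261467
3^38 = (3^19)^2 = 1162261467^2 = 1350851717672992089

Result: 1350851717672992089
Multiplications needed: 7 (7 lines after 3^1)

3^38 = 1350851717672992089. Using exponentiation by squaring, this requires 7 multiplications. The key idea: if the exponent is even, square the half-power; if odd, multiply by the base once.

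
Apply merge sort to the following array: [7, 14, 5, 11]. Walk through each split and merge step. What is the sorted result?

Merge sort trace:

Split: [7, 14, 5, 11] -> [7, 14] and [5, 11]
  Split: [7, 14] -> [7] and [14]
  Merge: [7] + [14] -> [7, 14]
  Split: [5, 11] -> [5] and [11]
  Merge: [5] + [11] -> [5, 11]
Merge: [7, 14] + [5, 11] -> [5, 7, 11, 14]

Final sorted array: [5, 7, 11, 14]

The merge sort proceeds by recursively splitting the array and merging sorted halves.
After all merges, the sorted array is [5, 7, 11, 14].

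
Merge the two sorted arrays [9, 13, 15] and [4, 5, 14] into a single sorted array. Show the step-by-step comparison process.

Merging process:

Compare 9 vs 4: take 4 from right. Merged: [4]
Compare 9 vs 5: take 5 from right. Merged: [4, 5]
Compare 9 vs 14: take 9 from left. Merged: [4, 5, 9]
Compare 13 vs 14: take 13 from left. Merged: [4, 5, 9, 13]
Compare 15 vs 14: take 14 from right. Merged: [4, 5, 9, 13, 14]
Append remaining from left: [15]. Merged: [4, 5, 9, 13, 14, 15]

Final merged array: [4, 5, 9, 13, 14, 15]
Total comparisons: 5

The merged array is [4, 5, 9, 13, 14, 15], requiring 5 comparisons. The merge step runs in O(n) time where n is the total number of elements.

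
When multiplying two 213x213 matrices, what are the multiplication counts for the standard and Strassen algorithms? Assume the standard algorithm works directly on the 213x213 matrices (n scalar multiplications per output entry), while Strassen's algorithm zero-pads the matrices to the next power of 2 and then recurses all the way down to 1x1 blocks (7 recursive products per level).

Matrix multiplication for 213x213 matrices:

Strassen's algorithm requires power-of-2 dimensions. Pad 213x213 to 256x256 (next power of 2).

Standard algorithm: 213^3 = 9663597 multiplications
Strassen's algorithm: 7^(log2(256)) = 7^8 = 5764801 multiplications
Savings: 9663597 - 5764801 = 3898796 multiplications

Standard: 9663597 multiplications (213^3). Strassen: 5764801 multiplications (7^8, after padding to 256x256). Strassen reduces 8 recursive multiplications to 7 at each level.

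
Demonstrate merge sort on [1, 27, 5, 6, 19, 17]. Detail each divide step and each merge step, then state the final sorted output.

Merge sort trace:

Split: [1, 27, 5, 6, 19, 17] -> [1, 27, 5] and [6, 19, 17]
  Split: [1, 27, 5] -> [1] and [27, 5]
    Split: [27, 5] -> [27] and [5]
    Merge: [27] + [5] -> [5, 27]
  Merge: [1] + [5, 27] -> [1, 5, 27]
  Split: [6, 19, 17] -> [6] and [19, 17]
    Split: [19, 17] -> [19] and [17]
    Merge: [19] + [17] -> [17, 19]
  Merge: [6] + [17, 19] -> [6, 17, 19]
Merge: [1, 5, 27] + [6, 17, 19] -> [1, 5, 6, 17, 19, 27]

Final sorted array: [1, 5, 6, 17, 19, 27]

The merge sort proceeds by recursively splitting the array and merging sorted halves.
After all merges, the sorted array is [1, 5, 6, 17, 19, 27].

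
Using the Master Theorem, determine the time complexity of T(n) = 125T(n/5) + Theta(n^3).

Master Theorem for T(n) = 125T(n/5) + O(n^3):

a = 125, b = 5, c = 3
log_b(a) = log_5(125) = 3.0000

Case 2: c = 3 = log_5(125) = 3.0000
T(n) = O(n^3 log n) = O(n^3 log n)

For T(n) = 125T(n/5) + O(n^3): log_5(125) = 3.0000. This is Case 2 of the Master Theorem (c = log_b(a), equal work at all levels), giving O(n^3 log n).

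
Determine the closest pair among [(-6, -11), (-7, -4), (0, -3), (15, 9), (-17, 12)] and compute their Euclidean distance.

Computing all pairwise distances among 5 points:

d((-6, -11), (-7, -4)) = 7.0711 <-- minimum
d((-6, -11), (0, -3)) = 10.0
d((-6, -11), (15, 9)) = 29.0
d((-6, -11), (-17, 12)) = 25.4951
d((-7, -4), (0, -3)) = 7.0711 <-- minimum
d((-7, -4), (15, 9)) = 25.5539
d((-7, -4), (-17, 12)) = 18.868
d((0, -3), (15, 9)) = 19.2094
d((0, -3), (-17, 12)) = 22.6716
d((15, 9), (-17, 12)) = 32.1403

Minimum distance: 7.0711 (tie among 2 pairs: (-6, -11) and (-7, -4); (-7, -4) and (0, -3))

The minimum Euclidean distance is 7.0711. There is a tie: 2 pairs achieve this minimum — (-6, -11) and (-7, -4); (-7, -4) and (0, -3). Any of these is a valid closest pair. For 5 points, brute-force pairwise comparison is shown above. For large n, the divide-and-conquer algorithm (sort by x, recurse on halves, check the dividing strip) achieves O(n log n).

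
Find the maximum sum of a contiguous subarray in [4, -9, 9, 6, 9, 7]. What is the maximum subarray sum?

Using Kadane's algorithm on [4, -9, 9, 6, 9, 7]:

Scanning through the array:
Position 1 (value -9): max_ending_here = -5, max_so_far = 4
Position 2 (value 9): max_ending_here = 9, max_so_far = 9
Position 3 (value 6): max_ending_here = 15, max_so_far = 15
Position 4 (value 9): max_ending_here = 24, max_so_far = 24
Position 5 (value 7): max_ending_here = 31, max_so_far = 31

Maximum subarray: [9, 6, 9, 7]
Maximum sum: 31

The maximum subarray is [9, 6, 9, 7] with sum 31. This subarray runs from index 2 to index 5.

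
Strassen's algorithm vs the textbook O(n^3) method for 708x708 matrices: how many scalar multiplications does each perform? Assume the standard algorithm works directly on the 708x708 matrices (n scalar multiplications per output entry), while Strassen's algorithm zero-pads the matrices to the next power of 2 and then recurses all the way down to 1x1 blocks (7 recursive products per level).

Matrix multiplication for 708x708 matrices:

Strassen's algorithm requires power-of-2 dimensions. Pad 708x708 to 1024x1024 (next power of 2).

Standard algorithm: 708^3 = 354894912 multiplications
Strassen's algorithm: 7^(log2(1024)) = 7^10 = 282475249 multiplications
Savings: 354894912 - 282475249 = 72419663 multiplications

Standard: 354894912 multiplications (708^3). Strassen: 282475249 multiplications (7^10, after padding to 1024x1024). Strassen reduces 8 recursive multiplications to 7 at each level.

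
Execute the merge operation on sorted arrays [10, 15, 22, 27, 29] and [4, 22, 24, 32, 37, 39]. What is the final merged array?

Merging process:

Compare 10 vs 4: take 4 from right. Merged: [4]
Compare 10 vs 22: take 10 from left. Merged: [4, 10]
Compare 15 vs 22: take 15 from left. Merged: [4, 10, 15]
Compare 22 vs 22: take 22 from left. Merged: [4, 10, 15, 22]
Compare 27 vs 22: take 22 from right. Merged: [4, 10, 15, 22, 22]
Compare 27 vs 24: take 24 from right. Merged: [4, 10, 15, 22, 22, 24]
Compare 27 vs 32: take 27 from left. Merged: [4, 10, 15, 22, 22, 24, 27]
Compare 29 vs 32: take 29 from left. Merged: [4, 10, 15, 22, 22, 24, 27, 29]
Append remaining from right: [32, 37, 39]. Merged: [4, 10, 15, 22, 22, 24, 27, 29, 32, 37, 39]

Final merged array: [4, 10, 15, 22, 22, 24, 27, 29, 32, 37, 39]
Total comparisons: 8

The merged array is [4, 10, 15, 22, 22, 24, 27, 29, 32, 37, 39], requiring 8 comparisons. The merge step runs in O(n) time where n is the total number of elements.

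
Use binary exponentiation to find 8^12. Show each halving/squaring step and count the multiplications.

Computing 8^12 by squaring (build up from 8^1; each line after the first costs one multiplication):

8^1 = 8
8^2 = (8^1)^2 = 8^2 = 64
8^3 = 8 * 8^2 = 8 * 64 = 512
8^6 = (8^3)^2 = 512^2 = 262144
8^12 = (8^6)^2 = 262144^2 = 68719476736

Result: 68719476736
Multiplications needed: 4 (4 lines after 8^1)

8^12 = 68719476736. Using exponentiation by squaring, this requires 4 multiplications. The key idea: if the exponent is even, square the half-power; if odd, multiply by the base once.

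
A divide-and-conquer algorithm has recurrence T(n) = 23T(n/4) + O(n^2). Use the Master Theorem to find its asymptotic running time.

Master Theorem for T(n) = 23T(n/4) + O(n^2):

a = 23, b = 4, c = 2
log_b(a) = log_4(23) = 2.2618

Case 1: c = 2 < log_4(23) = 2.2618
T(n) = O(n^(log_4 23))

For T(n) = 23T(n/4) + O(n^2): log_4(23) = 2.2618. This is Case 1 of the Master Theorem (c < log_b(a), work dominated by leaves), giving O(n^(log_4 23)).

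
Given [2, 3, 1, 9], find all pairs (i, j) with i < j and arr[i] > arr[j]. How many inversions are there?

Finding inversions in [2, 3, 1, 9]:

(0, 2): arr[0]=2 > arr[2]=1
(1, 2): arr[1]=3 > arr[2]=1

Total inversions: 2

The array has 2 inversion(s): (0,2), (1,2). Each pair (i,j) satisfies i < j and arr[i] > arr[j].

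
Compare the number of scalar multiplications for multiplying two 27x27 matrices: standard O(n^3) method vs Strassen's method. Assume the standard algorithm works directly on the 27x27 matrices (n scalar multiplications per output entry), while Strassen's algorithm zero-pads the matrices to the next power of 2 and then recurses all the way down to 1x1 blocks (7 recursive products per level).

Matrix multiplication for 27x27 matrices:

Strassen's algorithm requires power-of-2 dimensions. Pad 27x27 to 32x32 (next power of 2).

Standard algorithm: 27^3 = 19683 multiplications
Strassen's algorithm: 7^(log2(32)) = 7^5 = 16807 multiplications
Savings: 19683 - 16807 = 2876 multiplications

Standard: 19683 multiplications (27^3). Strassen: 16807 multiplications (7^5, after padding to 32x32). Strassen reduces 8 recursive multiplications to 7 at each level.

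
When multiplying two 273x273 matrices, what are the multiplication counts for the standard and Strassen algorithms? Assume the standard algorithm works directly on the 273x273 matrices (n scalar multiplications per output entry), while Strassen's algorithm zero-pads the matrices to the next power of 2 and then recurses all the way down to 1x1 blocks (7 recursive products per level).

Matrix multiplication for 273x273 matrices:

Strassen's algorithm requires power-of-2 dimensions. Pad 273x273 to 512x512 (next power of 2).

Standard algorithm: 273^3 = 20346417 multiplications
Strassen's algorithm: 7^(log2(512)) = 7^9 = 40353607 multiplications
Difference: 20346417 - 40353607 = -20007190 (Strassen uses MORE here due to padding overhead — for small or just-over-power-of-2 n, padding can outweigh the per-level savings)

Standard: 20346417 multiplications (273^3). Strassen: 40353607 multiplications (7^9, after padding to 512x512). Strassen reduces 8 recursive multiplications to 7 at each level.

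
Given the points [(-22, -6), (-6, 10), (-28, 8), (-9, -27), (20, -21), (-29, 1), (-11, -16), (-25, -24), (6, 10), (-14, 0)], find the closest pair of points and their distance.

Computing all pairwise distances among 10 points:

d((-22, -6), (-6, 10)) = 22.6274
d((-22, -6), (-28, 8)) = 15.2315
d((-22, -6), (-9, -27)) = 24.6982
d((-22, -6), (20, -21)) = 44.5982
d((-22, -6), (-29, 1)) = 9.8995
d((-22, -6), (-11, -16)) = 14.8661
d((-22, -6), (-25, -24)) = 18.2483
d((-22, -6), (6, 10)) = 32.249
d((-22, -6), (-14, 0)) = 10.0
d((-6, 10), (-28, 8)) = 22.0907
d((-6, 10), (-9, -27)) = 37.1214
d((-6, 10), (20, -21)) = 40.4599
d((-6, 10), (-29, 1)) = 24.6982
d((-6, 10), (-11, -16)) = 26.4764
d((-6, 10), (-25, -24)) = 38.9487
d((-6, 10), (6, 10)) = 12.0
d((-6, 10), (-14, 0)) = 12.8062
d((-28, 8), (-9, -27)) = 39.8246
d((-28, 8), (20, -21)) = 56.0803
d((-28, 8), (-29, 1)) = 7.0711 <-- minimum
d((-28, 8), (-11, -16)) = 29.4109
d((-28, 8), (-25, -24)) = 32.1403
d((-28, 8), (6, 10)) = 34.0588
d((-28, 8), (-14, 0)) = 16.1245
d((-9, -27), (20, -21)) = 29.6142
d((-9, -27), (-29, 1)) = 34.4093
d((-9, -27), (-11, -16)) = 11.1803
d((-9, -27), (-25, -24)) = 16.2788
d((-9, -27), (6, 10)) = 39.9249
d((-9, -27), (-14, 0)) = 27.4591
d((20, -21), (-29, 1)) = 53.7122
d((20, -21), (-11, -16)) = 31.4006
d((20, -21), (-25, -24)) = 45.0999
d((20, -21), (6, 10)) = 34.0147
d((20, -21), (-14, 0)) = 39.9625
d((-29, 1), (-11, -16)) = 24.7588
d((-29, 1), (-25, -24)) = 25.318
d((-29, 1), (6, 10)) = 36.1386
d((-29, 1), (-14, 0)) = 15.0333
d((-11, -16), (-25, -24)) = 16.1245
d((-11, -16), (6, 10)) = 31.0644
d((-11, -16), (-14, 0)) = 16.2788
d((-25, -24), (6, 10)) = 46.0109
d((-25, -24), (-14, 0)) = 26.4008
d((6, 10), (-14, 0)) = 22.3607

Closest pair: (-28, 8) and (-29, 1) with distance 7.0711

The closest pair is (-28, 8) and (-29, 1) with Euclidean distance 7.0711. For 10 points, brute-force pairwise comparison is shown above. For large n, the divide-and-conquer algorithm (sort by x, recurse on halves, check the dividing strip) achieves O(n log n).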